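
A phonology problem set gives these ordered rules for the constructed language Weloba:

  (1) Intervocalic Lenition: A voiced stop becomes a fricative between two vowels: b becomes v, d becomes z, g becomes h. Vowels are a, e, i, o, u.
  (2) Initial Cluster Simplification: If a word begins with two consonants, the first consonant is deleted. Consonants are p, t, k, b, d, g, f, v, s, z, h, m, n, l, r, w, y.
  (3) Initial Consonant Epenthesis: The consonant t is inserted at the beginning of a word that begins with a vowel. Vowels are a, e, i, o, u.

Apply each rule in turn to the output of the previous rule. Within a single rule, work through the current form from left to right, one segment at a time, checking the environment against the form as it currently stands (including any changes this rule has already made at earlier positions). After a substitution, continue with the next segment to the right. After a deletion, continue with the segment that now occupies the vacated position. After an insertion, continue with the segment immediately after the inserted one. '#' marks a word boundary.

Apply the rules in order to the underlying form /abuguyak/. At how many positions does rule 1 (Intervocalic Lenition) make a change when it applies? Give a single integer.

2

(1) Intervocalic Lenition: [abuguyak] → [avuhuyak]
(2) Initial Cluster Simplification: no change — [avuhuyak]
(3) Initial Consonant Epenthesis: [avuhuyak] → [tavuhuyak]
Rule 1 changed 2 position(s).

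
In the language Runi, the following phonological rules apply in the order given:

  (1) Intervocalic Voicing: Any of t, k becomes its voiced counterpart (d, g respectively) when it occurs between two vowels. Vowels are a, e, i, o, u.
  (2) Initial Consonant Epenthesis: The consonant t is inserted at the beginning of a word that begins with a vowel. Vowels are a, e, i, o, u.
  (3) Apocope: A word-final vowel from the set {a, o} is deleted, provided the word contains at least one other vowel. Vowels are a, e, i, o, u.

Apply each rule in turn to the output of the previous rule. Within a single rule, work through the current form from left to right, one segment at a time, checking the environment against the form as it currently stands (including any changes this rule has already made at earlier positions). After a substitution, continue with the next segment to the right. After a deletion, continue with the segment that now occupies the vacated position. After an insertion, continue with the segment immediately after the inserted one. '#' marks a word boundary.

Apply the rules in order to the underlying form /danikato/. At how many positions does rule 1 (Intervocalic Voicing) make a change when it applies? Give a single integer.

(1) Intervocalic Voicing: [danikato] → [danigado]
(2) Initial Consonant Epenthesis: no change — [danigado]
(3) Apocope: [danigado] → [danigad]
Rule 1 changed 2 position(s).

2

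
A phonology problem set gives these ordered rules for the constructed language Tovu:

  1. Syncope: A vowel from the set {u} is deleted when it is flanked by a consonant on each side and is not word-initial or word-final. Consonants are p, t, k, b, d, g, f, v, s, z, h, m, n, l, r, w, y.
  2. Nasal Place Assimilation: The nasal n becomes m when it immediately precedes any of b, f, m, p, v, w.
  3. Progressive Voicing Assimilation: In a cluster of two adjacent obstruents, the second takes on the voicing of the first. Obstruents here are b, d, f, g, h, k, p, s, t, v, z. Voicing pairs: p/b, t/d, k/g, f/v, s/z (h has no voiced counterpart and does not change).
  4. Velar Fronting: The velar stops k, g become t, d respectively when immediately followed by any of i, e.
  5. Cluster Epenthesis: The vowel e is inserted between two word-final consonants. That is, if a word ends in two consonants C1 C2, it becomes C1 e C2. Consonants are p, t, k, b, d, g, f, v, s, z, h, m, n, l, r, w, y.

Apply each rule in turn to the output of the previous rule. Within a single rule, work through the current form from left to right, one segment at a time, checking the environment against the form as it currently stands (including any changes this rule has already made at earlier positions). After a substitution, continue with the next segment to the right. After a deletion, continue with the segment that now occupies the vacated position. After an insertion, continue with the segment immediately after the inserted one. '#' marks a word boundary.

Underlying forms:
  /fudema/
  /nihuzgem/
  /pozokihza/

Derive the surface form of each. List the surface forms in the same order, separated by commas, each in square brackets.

/fudema/:
  1 Syncope: [fudema] → [fdema]
  2 Nasal Place Assimilation: no change — [fdema]
  3 Progressive Voicing Assimilation: [fdema] → [ftema]
  4 Velar Fronting: no change — [ftema]
  5 Cluster Epenthesis: no change — [ftema]
/nihuzgem/:
  1 Syncope: [nihuzgem] → [nihzgem]
  2 Nasal Place Assimilation: no change — [nihzgem]
  3 Progressive Voicing Assimilation: [nihzgem] → [nihskem]
  4 Velar Fronting: [nihskem] → [nihstem]
  5 Cluster Epenthesis: no change — [nihstem]
/pozokihza/:
  1 Syncope: no change — [pozokihza]
  2 Nasal Place Assimilation: no change — [pozokihza]
  3 Progressive Voicing Assimilation: [pozokihza] → [pozokihsa]
  4 Velar Fronting: [pozokihsa] → [pozotihsa]
  5 Cluster Epenthesis: no change — [pozotihsa]

[ftema], [nihstem], [pozotihsa]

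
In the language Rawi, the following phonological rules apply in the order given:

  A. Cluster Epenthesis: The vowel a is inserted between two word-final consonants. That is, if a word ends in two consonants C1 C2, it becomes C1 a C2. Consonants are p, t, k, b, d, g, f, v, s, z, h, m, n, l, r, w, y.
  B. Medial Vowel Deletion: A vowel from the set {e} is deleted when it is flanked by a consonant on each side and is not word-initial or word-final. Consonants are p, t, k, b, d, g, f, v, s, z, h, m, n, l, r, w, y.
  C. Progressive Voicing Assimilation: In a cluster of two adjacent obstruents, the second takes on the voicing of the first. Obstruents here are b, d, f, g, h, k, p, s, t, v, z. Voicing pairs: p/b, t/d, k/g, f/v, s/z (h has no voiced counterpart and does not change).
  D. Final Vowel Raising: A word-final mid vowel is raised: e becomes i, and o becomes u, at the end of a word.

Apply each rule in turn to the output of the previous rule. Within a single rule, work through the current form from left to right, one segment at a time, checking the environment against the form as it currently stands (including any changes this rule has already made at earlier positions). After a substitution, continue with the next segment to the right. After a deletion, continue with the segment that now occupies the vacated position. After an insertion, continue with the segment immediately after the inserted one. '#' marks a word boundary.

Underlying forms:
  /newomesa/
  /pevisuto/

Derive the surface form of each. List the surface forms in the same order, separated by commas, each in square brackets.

/newomesa/:
  A Cluster Epenthesis: no change — [newomesa]
  B Medial Vowel Deletion: [newomesa] → [nwomsa]
  C Progressive Voicing Assimilation: no change — [nwomsa]
  D Final Vowel Raising: no change — [nwomsa]
/pevisuto/:
  A Cluster Epenthesis: no change — [pevisuto]
  B Medial Vowel Deletion: [pevisuto] → [pvisuto]
  C Progressive Voicing Assimilation: [pvisuto] → [pfisuto]
  D Final Vowel Raising: [pfisuto] → [pfisutu]

[nwomsa], [pfisutu]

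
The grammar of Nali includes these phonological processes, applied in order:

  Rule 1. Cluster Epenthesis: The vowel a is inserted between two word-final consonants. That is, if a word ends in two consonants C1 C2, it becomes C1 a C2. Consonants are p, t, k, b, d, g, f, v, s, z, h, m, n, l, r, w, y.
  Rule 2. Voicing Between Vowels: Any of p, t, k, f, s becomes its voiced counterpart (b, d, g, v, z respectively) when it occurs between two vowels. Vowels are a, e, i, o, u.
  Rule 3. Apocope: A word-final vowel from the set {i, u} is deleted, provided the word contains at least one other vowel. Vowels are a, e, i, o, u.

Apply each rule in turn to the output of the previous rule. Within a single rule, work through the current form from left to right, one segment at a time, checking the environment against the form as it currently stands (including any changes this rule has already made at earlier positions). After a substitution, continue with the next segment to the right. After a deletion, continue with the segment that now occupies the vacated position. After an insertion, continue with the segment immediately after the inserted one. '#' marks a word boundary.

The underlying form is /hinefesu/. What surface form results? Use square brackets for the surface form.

[hinevez]

Rule 1 Cluster Epenthesis: no change — [hinefesu]
Rule 2 Voicing Between Vowels: [hinefesu] → [hinevezu]
Rule 3 Apocope: [hinevezu] → [hinevez]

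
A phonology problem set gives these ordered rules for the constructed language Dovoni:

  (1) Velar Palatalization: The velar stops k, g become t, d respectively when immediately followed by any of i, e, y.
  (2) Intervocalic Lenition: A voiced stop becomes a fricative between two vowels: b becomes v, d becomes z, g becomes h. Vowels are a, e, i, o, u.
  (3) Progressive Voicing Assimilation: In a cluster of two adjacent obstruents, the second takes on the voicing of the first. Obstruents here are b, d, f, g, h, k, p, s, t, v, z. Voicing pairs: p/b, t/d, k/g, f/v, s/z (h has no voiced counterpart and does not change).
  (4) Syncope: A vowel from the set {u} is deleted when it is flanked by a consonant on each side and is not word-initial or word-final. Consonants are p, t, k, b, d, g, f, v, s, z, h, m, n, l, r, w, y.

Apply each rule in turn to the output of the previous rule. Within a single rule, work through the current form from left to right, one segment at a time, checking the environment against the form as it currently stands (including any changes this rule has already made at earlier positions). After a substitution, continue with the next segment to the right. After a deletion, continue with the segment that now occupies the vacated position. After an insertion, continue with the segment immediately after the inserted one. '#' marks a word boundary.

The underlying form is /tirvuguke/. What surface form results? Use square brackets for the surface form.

[tirvhte]

(1) Velar Palatalization: [tirvuguke] → [tirvugute]
(2) Intervocalic Lenition: [tirvugute] → [tirvuhute]
(3) Progressive Voicing Assimilation: no change — [tirvuhute]
(4) Syncope: [tirvuhute] → [tirvhte]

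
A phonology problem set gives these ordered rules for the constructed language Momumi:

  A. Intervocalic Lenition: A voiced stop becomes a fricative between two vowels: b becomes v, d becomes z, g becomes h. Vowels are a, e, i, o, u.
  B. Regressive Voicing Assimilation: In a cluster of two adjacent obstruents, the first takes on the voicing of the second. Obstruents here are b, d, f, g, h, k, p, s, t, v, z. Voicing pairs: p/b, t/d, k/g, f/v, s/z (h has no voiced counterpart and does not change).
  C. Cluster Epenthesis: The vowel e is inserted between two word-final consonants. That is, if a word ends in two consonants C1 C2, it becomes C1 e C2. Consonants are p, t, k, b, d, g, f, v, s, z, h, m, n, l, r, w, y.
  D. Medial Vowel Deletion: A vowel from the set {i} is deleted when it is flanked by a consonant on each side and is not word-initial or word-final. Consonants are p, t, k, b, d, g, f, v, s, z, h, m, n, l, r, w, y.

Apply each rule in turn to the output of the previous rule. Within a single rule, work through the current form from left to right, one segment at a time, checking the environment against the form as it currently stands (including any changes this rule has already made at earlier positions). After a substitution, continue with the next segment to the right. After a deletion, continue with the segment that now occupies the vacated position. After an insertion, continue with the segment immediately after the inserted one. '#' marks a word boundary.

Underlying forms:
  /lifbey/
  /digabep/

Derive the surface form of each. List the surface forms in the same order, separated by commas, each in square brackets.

/lifbey/:
  A Intervocalic Lenition: no change — [lifbey]
  B Regressive Voicing Assimilation: [lifbey] → [livbey]
  C Cluster Epenthesis: no change — [livbey]
  D Medial Vowel Deletion: [livbey] → [lvbey]
/digabep/:
  A Intervocalic Lenition: [digabep] → [dihavep]
  B Regressive Voicing Assimilation: no change — [dihavep]
  C Cluster Epenthesis: no change — [dihavep]
  D Medial Vowel Deletion: [dihavep] → [dhavep]

[lvbey], [dhavep]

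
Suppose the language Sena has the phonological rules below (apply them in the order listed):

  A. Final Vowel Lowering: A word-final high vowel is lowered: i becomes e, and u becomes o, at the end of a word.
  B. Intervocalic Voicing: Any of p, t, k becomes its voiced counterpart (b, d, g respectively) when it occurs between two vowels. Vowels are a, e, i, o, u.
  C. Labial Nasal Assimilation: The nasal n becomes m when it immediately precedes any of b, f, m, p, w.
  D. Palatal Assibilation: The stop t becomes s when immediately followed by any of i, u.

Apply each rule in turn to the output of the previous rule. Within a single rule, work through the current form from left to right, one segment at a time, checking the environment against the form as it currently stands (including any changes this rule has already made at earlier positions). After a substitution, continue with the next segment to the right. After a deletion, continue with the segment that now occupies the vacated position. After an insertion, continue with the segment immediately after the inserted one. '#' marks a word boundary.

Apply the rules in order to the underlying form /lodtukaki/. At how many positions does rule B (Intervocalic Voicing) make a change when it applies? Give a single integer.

2

A Final Vowel Lowering: [lodtukaki] → [lodtukake]
B Intervocalic Voicing: [lodtukake] → [lodtugage]
C Labial Nasal Assimilation: no change — [lodtugage]
D Palatal Assibilation: [lodtugage] → [lodsugage]
Rule B changed 2 position(s).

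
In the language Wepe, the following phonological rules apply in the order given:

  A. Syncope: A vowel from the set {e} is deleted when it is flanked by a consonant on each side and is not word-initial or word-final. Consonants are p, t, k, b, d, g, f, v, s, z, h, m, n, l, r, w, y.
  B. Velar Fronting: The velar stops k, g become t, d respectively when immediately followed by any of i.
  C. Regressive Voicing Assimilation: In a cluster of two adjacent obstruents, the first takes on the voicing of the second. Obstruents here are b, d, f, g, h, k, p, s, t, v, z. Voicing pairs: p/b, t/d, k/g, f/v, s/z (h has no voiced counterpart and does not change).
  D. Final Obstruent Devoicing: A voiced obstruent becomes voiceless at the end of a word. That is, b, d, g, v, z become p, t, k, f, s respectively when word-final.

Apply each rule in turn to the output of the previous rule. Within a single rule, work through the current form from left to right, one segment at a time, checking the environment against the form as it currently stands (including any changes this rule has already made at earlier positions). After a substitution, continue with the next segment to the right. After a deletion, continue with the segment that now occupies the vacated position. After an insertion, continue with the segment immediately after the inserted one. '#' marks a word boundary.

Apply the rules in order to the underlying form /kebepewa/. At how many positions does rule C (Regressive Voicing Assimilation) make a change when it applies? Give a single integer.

A Syncope: [kebepewa] → [kbpwa]
B Velar Fronting: no change — [kbpwa]
C Regressive Voicing Assimilation: [kbpwa] → [gppwa]
D Final Obstruent Devoicing: no change — [gppwa]
Rule C changed 2 position(s).

2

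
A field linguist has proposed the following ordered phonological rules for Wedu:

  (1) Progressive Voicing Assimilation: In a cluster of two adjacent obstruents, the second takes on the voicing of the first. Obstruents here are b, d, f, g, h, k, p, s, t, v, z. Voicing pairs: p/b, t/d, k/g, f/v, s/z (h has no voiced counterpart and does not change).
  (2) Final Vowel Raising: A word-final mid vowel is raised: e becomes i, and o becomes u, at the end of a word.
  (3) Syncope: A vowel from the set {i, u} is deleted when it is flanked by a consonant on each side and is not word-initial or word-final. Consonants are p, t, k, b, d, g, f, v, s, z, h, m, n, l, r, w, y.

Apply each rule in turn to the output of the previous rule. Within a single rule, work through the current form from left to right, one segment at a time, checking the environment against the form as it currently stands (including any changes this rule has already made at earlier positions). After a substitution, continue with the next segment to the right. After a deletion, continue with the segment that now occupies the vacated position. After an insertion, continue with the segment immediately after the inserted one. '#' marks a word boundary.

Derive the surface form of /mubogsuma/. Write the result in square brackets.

(1) Progressive Voicing Assimilation: [mubogsuma] → [mubogzuma]
(2) Final Vowel Raising: no change — [mubogzuma]
(3) Syncope: [mubogzuma] → [mbogzma]

[mbogzma]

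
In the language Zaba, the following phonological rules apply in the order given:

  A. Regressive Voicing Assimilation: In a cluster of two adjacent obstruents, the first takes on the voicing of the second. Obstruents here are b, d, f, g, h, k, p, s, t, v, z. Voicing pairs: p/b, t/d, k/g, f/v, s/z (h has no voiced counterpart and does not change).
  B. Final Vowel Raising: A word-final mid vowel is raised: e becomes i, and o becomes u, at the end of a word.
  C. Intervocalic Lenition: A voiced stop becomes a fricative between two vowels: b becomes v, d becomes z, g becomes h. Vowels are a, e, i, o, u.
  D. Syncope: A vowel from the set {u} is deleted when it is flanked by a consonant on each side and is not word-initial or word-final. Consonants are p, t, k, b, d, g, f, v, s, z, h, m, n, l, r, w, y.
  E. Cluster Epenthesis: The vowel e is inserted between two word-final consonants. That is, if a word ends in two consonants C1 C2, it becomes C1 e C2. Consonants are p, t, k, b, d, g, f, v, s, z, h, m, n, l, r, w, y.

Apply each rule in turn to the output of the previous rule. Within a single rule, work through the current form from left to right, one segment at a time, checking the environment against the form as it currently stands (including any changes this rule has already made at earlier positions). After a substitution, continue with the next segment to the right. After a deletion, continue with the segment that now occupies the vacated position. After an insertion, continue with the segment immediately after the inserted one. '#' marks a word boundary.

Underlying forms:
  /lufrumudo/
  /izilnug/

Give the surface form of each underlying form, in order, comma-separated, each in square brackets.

/lufrumudo/:
  A Regressive Voicing Assimilation: no change — [lufrumudo]
  B Final Vowel Raising: [lufrumudo] → [lufrumudu]
  C Intervocalic Lenition: [lufrumudu] → [lufrumuzu]
  D Syncope: [lufrumuzu] → [lfrmzu]
  E Cluster Epenthesis: no change — [lfrmzu]
/izilnug/:
  A Regressive Voicing Assimilation: no change — [izilnug]
  B Final Vowel Raising: no change — [izilnug]
  C Intervocalic Lenition: no change — [izilnug]
  D Syncope: [izilnug] → [izilng]
  E Cluster Epenthesis: [izilng] → [izilneg]

[lfrmzu], [izilneg]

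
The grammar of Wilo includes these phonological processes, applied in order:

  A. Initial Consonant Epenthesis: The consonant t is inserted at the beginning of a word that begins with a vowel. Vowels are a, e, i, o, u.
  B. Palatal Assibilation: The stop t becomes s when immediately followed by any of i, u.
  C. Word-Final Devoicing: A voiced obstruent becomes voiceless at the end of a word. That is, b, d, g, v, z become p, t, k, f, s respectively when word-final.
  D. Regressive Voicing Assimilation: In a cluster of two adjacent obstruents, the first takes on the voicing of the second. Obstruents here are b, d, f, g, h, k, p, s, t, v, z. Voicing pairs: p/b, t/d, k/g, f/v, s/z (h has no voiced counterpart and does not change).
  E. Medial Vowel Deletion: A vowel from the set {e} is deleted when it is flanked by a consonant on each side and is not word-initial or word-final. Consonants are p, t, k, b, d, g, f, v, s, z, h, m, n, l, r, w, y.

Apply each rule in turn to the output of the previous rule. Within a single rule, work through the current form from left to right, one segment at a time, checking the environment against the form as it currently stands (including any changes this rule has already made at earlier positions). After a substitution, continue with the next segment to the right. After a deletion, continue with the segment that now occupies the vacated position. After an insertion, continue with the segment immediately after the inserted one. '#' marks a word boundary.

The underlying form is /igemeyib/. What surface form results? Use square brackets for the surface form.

[sigmyip]

A Initial Consonant Epenthesis: [igemeyib] → [tigemeyib]
B Palatal Assibilation: [tigemeyib] → [sigemeyib]
C Word-Final Devoicing: [sigemeyib] → [sigemeyip]
D Regressive Voicing Assimilation: no change — [sigemeyip]
E Medial Vowel Deletion: [sigemeyip] → [sigmyip]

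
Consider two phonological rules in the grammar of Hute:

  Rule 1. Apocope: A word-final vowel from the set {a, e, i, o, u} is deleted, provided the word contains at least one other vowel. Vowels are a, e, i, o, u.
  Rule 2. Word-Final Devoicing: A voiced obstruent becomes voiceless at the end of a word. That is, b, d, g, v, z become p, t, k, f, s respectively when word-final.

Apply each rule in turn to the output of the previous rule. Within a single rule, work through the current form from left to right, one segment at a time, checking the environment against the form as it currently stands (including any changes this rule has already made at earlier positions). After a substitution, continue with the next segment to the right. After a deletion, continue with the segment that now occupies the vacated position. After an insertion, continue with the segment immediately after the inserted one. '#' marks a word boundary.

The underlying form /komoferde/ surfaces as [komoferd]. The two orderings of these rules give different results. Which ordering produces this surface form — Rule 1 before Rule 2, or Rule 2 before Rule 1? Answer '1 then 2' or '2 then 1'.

Order 1 then 2:
  1 Apocope: [komoferde] → [komoferd]
  2 Word-Final Devoicing: [komoferd] → [komofert]
  result: [komofert]
Order 2 then 1:
  2 Word-Final Devoicing: no change — [komoferde]
  1 Apocope: [komoferde] → [komoferd]
  result: [komoferd]

2 then 1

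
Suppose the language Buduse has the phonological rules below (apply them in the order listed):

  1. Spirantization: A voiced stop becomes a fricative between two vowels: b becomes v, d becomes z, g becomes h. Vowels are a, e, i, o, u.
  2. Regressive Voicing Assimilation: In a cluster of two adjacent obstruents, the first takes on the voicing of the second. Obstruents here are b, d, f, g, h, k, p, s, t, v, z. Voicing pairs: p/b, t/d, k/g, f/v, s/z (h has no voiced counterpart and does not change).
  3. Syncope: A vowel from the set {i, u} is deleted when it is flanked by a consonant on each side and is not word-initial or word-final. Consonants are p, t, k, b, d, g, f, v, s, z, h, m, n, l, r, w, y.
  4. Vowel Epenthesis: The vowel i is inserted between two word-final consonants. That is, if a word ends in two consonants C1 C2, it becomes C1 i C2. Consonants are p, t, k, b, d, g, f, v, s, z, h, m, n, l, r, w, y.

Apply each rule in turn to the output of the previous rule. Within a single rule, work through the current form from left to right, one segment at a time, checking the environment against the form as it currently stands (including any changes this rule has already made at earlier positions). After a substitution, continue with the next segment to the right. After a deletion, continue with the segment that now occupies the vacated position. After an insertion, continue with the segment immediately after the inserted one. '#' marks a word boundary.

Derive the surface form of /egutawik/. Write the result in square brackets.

1 Spirantization: [egutawik] → [ehutawik]
2 Regressive Voicing Assimilation: no change — [ehutawik]
3 Syncope: [ehutawik] → [ehtawk]
4 Vowel Epenthesis: [ehtawk] → [ehtawik]

[ehtawik]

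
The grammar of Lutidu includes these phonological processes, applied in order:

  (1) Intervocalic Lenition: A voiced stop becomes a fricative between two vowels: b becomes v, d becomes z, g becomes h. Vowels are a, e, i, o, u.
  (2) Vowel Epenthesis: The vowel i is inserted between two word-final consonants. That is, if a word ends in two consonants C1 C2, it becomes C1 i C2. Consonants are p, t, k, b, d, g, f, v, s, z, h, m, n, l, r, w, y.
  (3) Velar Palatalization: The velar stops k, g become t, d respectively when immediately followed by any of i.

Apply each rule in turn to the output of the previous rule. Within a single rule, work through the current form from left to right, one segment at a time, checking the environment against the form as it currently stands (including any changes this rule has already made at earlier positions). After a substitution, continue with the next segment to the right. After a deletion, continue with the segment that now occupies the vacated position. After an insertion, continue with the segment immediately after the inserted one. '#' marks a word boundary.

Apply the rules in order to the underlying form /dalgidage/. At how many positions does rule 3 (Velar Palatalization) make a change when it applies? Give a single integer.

(1) Intervocalic Lenition: [dalgidage] → [dalgizahe]
(2) Vowel Epenthesis: no change — [dalgizahe]
(3) Velar Palatalization: [dalgizahe] → [daldizahe]
Rule 3 changed 1 position(s).

1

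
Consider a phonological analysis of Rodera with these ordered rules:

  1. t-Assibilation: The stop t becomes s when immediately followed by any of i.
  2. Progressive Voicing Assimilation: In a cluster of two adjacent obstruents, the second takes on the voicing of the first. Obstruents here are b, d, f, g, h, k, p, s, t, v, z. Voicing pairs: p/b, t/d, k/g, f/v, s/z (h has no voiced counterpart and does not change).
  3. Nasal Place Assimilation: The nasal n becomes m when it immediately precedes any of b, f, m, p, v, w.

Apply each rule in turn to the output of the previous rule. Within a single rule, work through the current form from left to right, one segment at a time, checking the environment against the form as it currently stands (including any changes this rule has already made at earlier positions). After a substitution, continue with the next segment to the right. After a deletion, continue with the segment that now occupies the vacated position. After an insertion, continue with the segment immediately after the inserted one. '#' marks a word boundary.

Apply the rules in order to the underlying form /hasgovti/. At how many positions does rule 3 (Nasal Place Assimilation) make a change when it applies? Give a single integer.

1 t-Assibilation: [hasgovti] → [hasgovsi]
2 Progressive Voicing Assimilation: [hasgovsi] → [haskovzi]
3 Nasal Place Assimilation: no change — [haskovzi]
Rule 3 changed 0 position(s).

0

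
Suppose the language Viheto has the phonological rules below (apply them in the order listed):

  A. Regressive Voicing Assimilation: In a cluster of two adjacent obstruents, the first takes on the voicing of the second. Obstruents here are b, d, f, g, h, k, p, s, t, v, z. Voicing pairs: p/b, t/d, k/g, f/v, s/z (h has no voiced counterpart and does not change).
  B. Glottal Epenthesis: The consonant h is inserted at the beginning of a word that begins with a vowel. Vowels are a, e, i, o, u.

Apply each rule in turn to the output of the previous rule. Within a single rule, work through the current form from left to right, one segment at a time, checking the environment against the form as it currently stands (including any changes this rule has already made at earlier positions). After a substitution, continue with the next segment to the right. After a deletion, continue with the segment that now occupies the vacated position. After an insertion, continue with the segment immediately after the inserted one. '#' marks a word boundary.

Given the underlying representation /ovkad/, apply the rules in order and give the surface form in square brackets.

[hofkad]

A Regressive Voicing Assimilation: [ovkad] → [ofkad]
B Glottal Epenthesis: [ofkad] → [hofkad]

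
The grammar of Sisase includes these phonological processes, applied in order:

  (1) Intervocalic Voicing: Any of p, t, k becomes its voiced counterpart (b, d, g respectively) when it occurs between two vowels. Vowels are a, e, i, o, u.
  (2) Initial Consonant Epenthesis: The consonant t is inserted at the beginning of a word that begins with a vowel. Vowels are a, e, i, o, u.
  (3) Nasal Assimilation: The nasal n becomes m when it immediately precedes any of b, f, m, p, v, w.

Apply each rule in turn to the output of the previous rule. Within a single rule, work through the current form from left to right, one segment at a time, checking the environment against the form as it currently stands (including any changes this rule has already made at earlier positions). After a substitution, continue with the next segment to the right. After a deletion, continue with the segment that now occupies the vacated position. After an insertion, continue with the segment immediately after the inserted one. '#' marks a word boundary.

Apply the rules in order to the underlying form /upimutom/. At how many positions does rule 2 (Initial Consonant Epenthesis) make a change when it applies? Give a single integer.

1

(1) Intervocalic Voicing: [upimutom] → [ubimudom]
(2) Initial Consonant Epenthesis: [ubimudom] → [tubimudom]
(3) Nasal Assimilation: no change — [tubimudom]
Rule 2 changed 1 position(s).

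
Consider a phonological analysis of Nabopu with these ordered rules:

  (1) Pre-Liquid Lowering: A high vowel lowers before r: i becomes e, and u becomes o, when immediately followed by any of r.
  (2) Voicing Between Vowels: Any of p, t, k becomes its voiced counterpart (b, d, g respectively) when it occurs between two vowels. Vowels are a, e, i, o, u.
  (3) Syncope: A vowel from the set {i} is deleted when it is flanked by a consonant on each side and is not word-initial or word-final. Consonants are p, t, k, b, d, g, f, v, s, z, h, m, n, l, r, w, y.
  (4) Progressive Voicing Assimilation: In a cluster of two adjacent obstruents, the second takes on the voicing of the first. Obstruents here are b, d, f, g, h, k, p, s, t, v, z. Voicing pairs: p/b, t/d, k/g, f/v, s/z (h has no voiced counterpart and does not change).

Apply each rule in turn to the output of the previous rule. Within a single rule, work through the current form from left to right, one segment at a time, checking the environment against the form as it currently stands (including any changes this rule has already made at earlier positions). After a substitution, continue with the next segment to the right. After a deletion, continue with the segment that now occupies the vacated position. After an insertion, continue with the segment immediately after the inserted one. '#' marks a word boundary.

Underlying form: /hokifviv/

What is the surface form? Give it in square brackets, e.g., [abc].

(1) Pre-Liquid Lowering: no change — [hokifviv]
(2) Voicing Between Vowels: [hokifviv] → [hogifviv]
(3) Syncope: [hogifviv] → [hogfvv]
(4) Progressive Voicing Assimilation: [hogfvv] → [hogvvv]

[hogvvv]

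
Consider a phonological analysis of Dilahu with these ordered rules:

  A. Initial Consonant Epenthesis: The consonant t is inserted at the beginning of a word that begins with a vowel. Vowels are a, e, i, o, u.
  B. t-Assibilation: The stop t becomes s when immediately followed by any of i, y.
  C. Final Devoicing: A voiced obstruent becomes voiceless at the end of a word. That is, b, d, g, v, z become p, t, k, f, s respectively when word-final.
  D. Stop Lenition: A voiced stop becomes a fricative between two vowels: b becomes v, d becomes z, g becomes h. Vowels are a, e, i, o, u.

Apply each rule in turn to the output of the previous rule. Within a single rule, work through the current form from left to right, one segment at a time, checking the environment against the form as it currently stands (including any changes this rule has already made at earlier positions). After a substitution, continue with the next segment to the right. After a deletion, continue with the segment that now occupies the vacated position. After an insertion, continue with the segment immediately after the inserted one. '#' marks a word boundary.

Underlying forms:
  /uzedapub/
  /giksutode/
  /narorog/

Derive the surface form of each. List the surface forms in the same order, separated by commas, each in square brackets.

/uzedapub/:
  A Initial Consonant Epenthesis: [uzedapub] → [tuzedapub]
  B t-Assibilation: no change — [tuzedapub]
  C Final Devoicing: [tuzedapub] → [tuzedapup]
  D Stop Lenition: [tuzedapup] → [tuzezapup]
/giksutode/:
  A Initial Consonant Epenthesis: no change — [giksutode]
  B t-Assibilation: no change — [giksutode]
  C Final Devoicing: no change — [giksutode]
  D Stop Lenition: [giksutode] → [giksutoze]
/narorog/:
  A Initial Consonant Epenthesis: no change — [narorog]
  B t-Assibilation: no change — [narorog]
  C Final Devoicing: [narorog] → [narorok]
  D Stop Lenition: no change — [narorok]

[tuzezapup], [giksutoze], [narorok]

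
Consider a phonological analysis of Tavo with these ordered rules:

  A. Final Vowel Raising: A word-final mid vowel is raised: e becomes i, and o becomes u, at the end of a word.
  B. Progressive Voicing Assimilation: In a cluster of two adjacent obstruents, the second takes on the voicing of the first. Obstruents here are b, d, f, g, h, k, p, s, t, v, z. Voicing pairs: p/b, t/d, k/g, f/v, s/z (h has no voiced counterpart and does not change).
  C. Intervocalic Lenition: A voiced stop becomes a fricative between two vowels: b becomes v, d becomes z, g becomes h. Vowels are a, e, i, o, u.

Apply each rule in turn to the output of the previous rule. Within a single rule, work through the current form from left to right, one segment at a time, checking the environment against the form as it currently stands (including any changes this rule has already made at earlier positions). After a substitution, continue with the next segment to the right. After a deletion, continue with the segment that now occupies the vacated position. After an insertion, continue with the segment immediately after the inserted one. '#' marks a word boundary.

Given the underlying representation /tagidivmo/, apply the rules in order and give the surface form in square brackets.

[tahizivmu]

A Final Vowel Raising: [tagidivmo] → [tagidivmu]
B Progressive Voicing Assimilation: no change — [tagidivmu]
C Intervocalic Lenition: [tagidivmu] → [tahizivmu]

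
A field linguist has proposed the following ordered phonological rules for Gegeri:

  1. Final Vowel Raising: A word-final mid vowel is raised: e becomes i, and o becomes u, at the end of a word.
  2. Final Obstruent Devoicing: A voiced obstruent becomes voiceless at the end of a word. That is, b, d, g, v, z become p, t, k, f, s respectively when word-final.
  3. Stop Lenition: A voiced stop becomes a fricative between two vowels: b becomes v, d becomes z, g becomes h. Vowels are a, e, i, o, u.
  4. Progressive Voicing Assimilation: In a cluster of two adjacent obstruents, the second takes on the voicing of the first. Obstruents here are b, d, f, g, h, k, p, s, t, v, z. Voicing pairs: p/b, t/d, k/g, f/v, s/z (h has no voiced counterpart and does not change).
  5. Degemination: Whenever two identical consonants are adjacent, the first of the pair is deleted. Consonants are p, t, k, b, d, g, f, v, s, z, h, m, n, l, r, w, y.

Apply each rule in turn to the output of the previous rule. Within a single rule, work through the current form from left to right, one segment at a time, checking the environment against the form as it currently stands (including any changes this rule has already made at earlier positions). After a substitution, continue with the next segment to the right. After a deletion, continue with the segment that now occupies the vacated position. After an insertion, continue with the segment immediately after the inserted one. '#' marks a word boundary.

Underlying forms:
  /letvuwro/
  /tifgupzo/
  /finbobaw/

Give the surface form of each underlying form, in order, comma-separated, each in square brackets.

[letfuwru], [tifkupsu], [finbovaw]

/letvuwro/:
  1 Final Vowel Raising: [letvuwro] → [letvuwru]
  2 Final Obstruent Devoicing: no change — [letvuwru]
  3 Stop Lenition: no change — [letvuwru]
  4 Progressive Voicing Assimilation: [letvuwru] → [letfuwru]
  5 Degemination: no change — [letfuwru]
/tifgupzo/:
  1 Final Vowel Raising: [tifgupzo] → [tifgupzu]
  2 Final Obstruent Devoicing: no change — [tifgupzu]
  3 Stop Lenition: no change — [tifgupzu]
  4 Progressive Voicing Assimilation: [tifgupzu] → [tifkupsu]
  5 Degemination: no change — [tifkupsu]
/finbobaw/:
  1 Final Vowel Raising: no change — [finbobaw]
  2 Final Obstruent Devoicing: no change — [finbobaw]
  3 Stop Lenition: [finbobaw] → [finbovaw]
  4 Progressive Voicing Assimilation: no change — [finbovaw]
  5 Degemination: no change — [finbovaw]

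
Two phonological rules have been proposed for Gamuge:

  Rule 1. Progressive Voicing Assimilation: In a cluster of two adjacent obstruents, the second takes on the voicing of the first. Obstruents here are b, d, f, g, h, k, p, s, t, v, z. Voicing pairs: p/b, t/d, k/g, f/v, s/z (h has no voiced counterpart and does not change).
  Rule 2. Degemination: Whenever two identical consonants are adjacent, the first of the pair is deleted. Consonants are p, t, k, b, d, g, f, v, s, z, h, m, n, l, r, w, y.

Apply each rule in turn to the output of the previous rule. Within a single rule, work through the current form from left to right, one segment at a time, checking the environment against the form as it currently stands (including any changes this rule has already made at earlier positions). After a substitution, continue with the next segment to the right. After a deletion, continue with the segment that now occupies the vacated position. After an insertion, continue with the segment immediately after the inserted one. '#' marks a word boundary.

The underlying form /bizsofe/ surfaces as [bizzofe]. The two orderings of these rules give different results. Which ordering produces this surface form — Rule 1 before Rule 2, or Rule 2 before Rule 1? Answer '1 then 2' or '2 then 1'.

Order 1 then 2:
  1 Progressive Voicing Assimilation: [bizsofe] → [bizzofe]
  2 Degemination: [bizzofe] → [bizofe]
  result: [bizofe]
Order 2 then 1:
  2 Degemination: no change — [bizsofe]
  1 Progressive Voicing Assimilation: [bizsofe] → [bizzofe]
  result: [bizzofe]

2 then 1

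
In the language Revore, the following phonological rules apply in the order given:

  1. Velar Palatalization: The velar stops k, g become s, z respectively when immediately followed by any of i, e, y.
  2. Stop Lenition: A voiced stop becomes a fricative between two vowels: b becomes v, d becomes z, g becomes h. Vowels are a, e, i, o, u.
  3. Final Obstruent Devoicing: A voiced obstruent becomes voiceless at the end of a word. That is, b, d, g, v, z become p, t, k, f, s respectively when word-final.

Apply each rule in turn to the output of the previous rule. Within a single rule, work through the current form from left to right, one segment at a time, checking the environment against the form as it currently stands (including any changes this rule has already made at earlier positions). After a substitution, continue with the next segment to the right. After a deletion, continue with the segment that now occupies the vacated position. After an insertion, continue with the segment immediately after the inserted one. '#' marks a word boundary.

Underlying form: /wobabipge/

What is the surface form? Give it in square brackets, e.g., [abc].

[wovavipze]

1 Velar Palatalization: [wobabipge] → [wobabipze]
2 Stop Lenition: [wobabipze] → [wovavipze]
3 Final Obstruent Devoicing: no change — [wovavipze]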